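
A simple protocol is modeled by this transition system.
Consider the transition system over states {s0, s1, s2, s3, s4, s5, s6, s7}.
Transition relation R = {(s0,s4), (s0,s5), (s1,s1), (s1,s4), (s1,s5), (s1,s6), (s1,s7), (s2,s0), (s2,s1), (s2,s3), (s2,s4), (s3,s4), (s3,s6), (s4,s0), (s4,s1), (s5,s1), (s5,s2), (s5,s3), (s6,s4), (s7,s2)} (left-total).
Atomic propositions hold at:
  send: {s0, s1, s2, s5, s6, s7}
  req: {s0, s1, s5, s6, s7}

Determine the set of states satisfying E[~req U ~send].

Sat(~req) = {s2, s3, s4}
Sat(~send) = {s3, s4}
E[~req U ~send]: least fixpoint, start Z0 = Sat(~send) = {s3, s4}, add states in Sat(~req) with some successor in Z. Z1 = {s2, s3, s4}; fixed.
Sat(E[~req U ~send]) = {s2, s3, s4}

{s2, s3, s4}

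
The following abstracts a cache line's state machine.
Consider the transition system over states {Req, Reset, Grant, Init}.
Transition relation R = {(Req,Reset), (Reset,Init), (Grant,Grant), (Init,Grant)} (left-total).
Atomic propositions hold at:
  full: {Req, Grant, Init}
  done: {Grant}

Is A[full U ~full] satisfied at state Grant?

Sat(~full) = {Reset}
A[full U ~full]: least fixpoint, start Z0 = Sat(~full) = {Reset}, add states in Sat(full) with every successor in Z. Z1 = {Req, Reset}; fixed.
Sat(A[full U ~full]) = {Req, Reset}
Grant ∉ Sat(A[full U ~full]) = {Req, Reset}, so the formula does not hold at Grant.

No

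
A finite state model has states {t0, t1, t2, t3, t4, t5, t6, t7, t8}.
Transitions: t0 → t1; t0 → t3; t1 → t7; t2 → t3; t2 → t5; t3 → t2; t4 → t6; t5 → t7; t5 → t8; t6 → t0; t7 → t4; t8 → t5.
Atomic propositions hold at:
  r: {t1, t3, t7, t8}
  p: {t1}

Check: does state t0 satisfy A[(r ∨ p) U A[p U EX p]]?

Sat(r ∨ p) = {t1, t3, t7, t8}
Sat(EX p) = {s : some successor in {t1}} = {t0}
A[p U EX p]: least fixpoint, start Z0 = Sat(EX p) = {t0}, add states in Sat(p) with every successor in Z. Already a fixed point.
Sat(A[p U EX p]) = {t0}
A[(r ∨ p) U A[p U EX p]]: least fixpoint, start Z0 = Sat(A[p U EX p]) = {t0}, add states in Sat(r ∨ p) with every successor in Z. Already a fixed point.
Sat(A[(r ∨ p) U A[p U EX p]]) = {t0}
t0 ∈ Sat(A[(r ∨ p) U A[p U EX p]]) = {t0}, so the formula holds at t0.

Yes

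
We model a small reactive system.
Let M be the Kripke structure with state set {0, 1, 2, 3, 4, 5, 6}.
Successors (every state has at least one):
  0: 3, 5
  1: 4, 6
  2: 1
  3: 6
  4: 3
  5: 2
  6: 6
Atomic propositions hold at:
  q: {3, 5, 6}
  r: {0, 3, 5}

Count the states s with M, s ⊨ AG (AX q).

3

Sat(AX q) = {s : every successor in {3, 5, 6}} = {0, 3, 4, 6}
AG (AX q): greatest fixpoint, start Z0 = {0, 3, 4, 6}, keep only states in Sat with every successor in Z. Z1 = {3, 4, 6}; fixed.
Sat(AG (AX q)) = {3, 4, 6}
|Sat(AG (AX q))| = |{3, 4, 6}| = 3.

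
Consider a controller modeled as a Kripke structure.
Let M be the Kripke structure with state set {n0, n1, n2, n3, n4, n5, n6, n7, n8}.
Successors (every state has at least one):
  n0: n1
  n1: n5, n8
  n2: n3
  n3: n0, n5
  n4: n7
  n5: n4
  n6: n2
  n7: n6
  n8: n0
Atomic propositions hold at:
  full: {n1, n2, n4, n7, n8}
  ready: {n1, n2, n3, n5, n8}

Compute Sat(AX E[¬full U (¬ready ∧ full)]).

Sat(¬full) = {n0, n3, n5, n6}
Sat(¬ready) = {n0, n4, n6, n7}
Sat(¬ready ∧ full) = {n4, n7}
E[¬full U (¬ready ∧ full)]: least fixpoint, start Z0 = Sat((¬ready ∧ full)) = {n4, n7}, add states in Sat(¬full) with some successor in Z. Z1 = {n4, n5, n7}; Z2 = {n3, n4, n5, n7}; fixed.
Sat(E[¬full U (¬ready ∧ full)]) = {n3, n4, n5, n7}
Sat(AX E[¬full U (¬ready ∧ full)]) = {s : every successor in {n3, n4, n5, n7}} = {n2, n4, n5}

{n2, n4, n5}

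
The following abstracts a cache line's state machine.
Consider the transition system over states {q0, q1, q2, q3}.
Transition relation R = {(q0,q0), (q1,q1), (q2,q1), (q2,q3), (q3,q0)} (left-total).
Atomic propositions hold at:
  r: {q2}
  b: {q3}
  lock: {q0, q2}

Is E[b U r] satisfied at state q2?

E[b U r]: least fixpoint, start Z0 = Sat(r) = {q2}, add states in Sat(b) with some successor in Z. Already a fixed point.
Sat(E[b U r]) = {q2}
q2 ∈ Sat(E[b U r]) = {q2}, so the formula holds at q2.

Yes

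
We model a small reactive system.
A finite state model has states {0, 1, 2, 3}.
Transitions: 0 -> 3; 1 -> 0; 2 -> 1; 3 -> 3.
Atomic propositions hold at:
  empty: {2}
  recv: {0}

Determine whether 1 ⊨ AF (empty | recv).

Yes

Sat(empty | recv) = {0, 2}
AF (empty | recv): least fixpoint, start Z0 = {0, 2}, add states with every successor in Z. Z1 = {0, 1, 2}; fixed.
Sat(AF (empty | recv)) = {0, 1, 2}
1 ∈ Sat(AF (empty | recv)) = {0, 1, 2}, so the formula holds at 1.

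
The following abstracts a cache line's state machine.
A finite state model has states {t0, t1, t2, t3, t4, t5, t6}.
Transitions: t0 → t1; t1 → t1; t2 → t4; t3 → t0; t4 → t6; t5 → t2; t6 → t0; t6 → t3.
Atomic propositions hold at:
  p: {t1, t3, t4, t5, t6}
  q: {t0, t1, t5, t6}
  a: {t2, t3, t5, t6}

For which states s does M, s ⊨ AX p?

Sat(AX p) = {s : every successor in {t1, t3, t4, t5, t6}} = {t0, t1, t2, t4}

{t0, t1, t2, t4}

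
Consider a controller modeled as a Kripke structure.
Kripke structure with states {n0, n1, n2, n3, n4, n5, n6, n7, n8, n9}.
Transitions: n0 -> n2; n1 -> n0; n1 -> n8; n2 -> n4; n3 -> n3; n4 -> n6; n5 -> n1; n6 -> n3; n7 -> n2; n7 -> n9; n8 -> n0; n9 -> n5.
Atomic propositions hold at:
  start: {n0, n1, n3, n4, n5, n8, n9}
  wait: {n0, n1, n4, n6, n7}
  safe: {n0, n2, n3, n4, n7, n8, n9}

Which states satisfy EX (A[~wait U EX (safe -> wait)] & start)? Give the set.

Sat(~wait) = {n2, n3, n5, n8, n9}
Sat(safe -> wait) = {n0, n1, n4, n5, n6, n7}
Sat(EX (safe -> wait)) = {s : some successor in {n0, n1, n4, n5, n6, n7}} = {n1, n2, n4, n5, n8, n9}
A[~wait U EX (safe -> wait)]: least fixpoint, start Z0 = Sat(EX (safe -> wait)) = {n1, n2, n4, n5, n8, n9}, add states in Sat(~wait) with every successor in Z. Already a fixed point.
Sat(A[~wait U EX (safe -> wait)]) = {n1, n2, n4, n5, n8, n9}
Sat(A[~wait U EX (safe -> wait)] & start) = {n1, n4, n5, n8, n9}
Sat(EX (A[~wait U EX (safe -> wait)] & start)) = {s : some successor in {n1, n4, n5, n8, n9}} = {n1, n2, n5, n7, n9}

{n1, n2, n5, n7, n9}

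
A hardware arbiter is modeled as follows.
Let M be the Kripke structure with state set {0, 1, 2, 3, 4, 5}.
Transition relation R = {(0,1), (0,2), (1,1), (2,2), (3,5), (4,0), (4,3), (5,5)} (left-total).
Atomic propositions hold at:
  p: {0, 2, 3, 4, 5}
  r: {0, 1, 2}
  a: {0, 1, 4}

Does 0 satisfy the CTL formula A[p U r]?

A[p U r]: least fixpoint, start Z0 = Sat(r) = {0, 1, 2}, add states in Sat(p) with every successor in Z. Already a fixed point.
Sat(A[p U r]) = {0, 1, 2}
0 ∈ Sat(A[p U r]) = {0, 1, 2}, so the formula holds at 0.

Yes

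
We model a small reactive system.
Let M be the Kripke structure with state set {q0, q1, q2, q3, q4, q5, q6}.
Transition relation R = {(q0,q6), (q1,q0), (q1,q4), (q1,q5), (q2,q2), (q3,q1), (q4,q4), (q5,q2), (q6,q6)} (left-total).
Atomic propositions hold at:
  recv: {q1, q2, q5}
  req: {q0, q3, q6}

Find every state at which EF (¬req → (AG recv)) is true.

{q0, q1, q2, q3, q5, q6}

Sat(¬req) = {q1, q2, q4, q5}
AG recv: greatest fixpoint, start Z0 = {q1, q2, q5}, keep only states in Sat with every successor in Z. Z1 = {q2, q5}; fixed.
Sat(AG recv) = {q2, q5}
Sat(¬req → (AG recv)) = {q0, q2, q3, q5, q6}
EF (¬req → (AG recv)): least fixpoint, start Z0 = {q0, q2, q3, q5, q6}, add states with some successor in Z. Z1 = {q0, q1, q2, q3, q5, q6}; fixed.
Sat(EF (¬req → (AG recv))) = {q0, q1, q2, q3, q5, q6}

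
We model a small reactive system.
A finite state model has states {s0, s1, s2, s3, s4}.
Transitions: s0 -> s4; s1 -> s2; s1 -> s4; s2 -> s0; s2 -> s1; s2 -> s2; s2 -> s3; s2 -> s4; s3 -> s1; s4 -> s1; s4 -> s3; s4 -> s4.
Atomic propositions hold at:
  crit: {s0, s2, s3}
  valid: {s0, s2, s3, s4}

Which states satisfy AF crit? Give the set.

{s0, s2, s3}

AF crit: least fixpoint, start Z0 = {s0, s2, s3}, add states with every successor in Z. Already a fixed point.
Sat(AF crit) = {s0, s2, s3}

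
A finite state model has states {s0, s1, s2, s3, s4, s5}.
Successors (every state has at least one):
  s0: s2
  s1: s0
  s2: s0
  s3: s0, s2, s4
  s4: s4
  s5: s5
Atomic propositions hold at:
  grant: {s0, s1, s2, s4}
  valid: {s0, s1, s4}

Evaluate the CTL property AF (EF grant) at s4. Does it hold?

EF grant: least fixpoint, start Z0 = {s0, s1, s2, s4}, add states with some successor in Z. Z1 = {s0, s1, s2, s3, s4}; fixed.
Sat(EF grant) = {s0, s1, s2, s3, s4}
AF (EF grant): least fixpoint, start Z0 = {s0, s1, s2, s3, s4}, add states with every successor in Z. Already a fixed point.
Sat(AF (EF grant)) = {s0, s1, s2, s3, s4}
s4 ∈ Sat(AF (EF grant)) = {s0, s1, s2, s3, s4}, so the formula holds at s4.

Yes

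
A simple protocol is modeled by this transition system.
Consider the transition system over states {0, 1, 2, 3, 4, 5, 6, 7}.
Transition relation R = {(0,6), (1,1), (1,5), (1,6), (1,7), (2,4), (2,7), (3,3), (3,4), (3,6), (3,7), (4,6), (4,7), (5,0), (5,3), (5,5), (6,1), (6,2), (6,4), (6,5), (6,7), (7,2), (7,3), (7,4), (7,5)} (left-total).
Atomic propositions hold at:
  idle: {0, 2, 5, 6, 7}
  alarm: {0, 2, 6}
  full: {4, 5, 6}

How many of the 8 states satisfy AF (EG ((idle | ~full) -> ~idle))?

Sat(~full) = {0, 1, 2, 3, 7}
Sat(idle | ~full) = {0, 1, 2, 3, 5, 6, 7}
Sat(~idle) = {1, 3, 4}
Sat((idle | ~full) -> ~idle) = {1, 3, 4}
EG ((idle | ~full) -> ~idle): greatest fixpoint, start Z0 = {1, 3, 4}, keep only states in Sat with some successor in Z. Z1 = {1, 3}; fixed.
Sat(EG ((idle | ~full) -> ~idle)) = {1, 3}
AF (EG ((idle | ~full) -> ~idle)): least fixpoint, start Z0 = {1, 3}, add states with every successor in Z. Already a fixed point.
Sat(AF (EG ((idle | ~full) -> ~idle))) = {1, 3}
|Sat(AF (EG ((idle | ~full) -> ~idle)))| = |{1, 3}| = 2.

2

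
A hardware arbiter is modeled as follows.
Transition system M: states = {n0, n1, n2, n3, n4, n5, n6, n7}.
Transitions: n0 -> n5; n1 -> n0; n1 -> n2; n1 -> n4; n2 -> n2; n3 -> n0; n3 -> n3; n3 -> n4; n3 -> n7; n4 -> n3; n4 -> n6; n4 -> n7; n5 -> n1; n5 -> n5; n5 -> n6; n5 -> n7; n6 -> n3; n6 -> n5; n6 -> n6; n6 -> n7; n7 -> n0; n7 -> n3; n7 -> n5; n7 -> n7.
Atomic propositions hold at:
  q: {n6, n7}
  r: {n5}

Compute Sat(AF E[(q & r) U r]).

Sat(q & r) = ∅
E[(q & r) U r]: least fixpoint, start Z0 = Sat(r) = {n5}, add states in Sat(q & r) with some successor in Z. Already a fixed point.
Sat(E[(q & r) U r]) = {n5}
AF E[(q & r) U r]: least fixpoint, start Z0 = {n5}, add states with every successor in Z. Z1 = {n0, n5}; fixed.
Sat(AF E[(q & r) U r]) = {n0, n5}

{n0, n5}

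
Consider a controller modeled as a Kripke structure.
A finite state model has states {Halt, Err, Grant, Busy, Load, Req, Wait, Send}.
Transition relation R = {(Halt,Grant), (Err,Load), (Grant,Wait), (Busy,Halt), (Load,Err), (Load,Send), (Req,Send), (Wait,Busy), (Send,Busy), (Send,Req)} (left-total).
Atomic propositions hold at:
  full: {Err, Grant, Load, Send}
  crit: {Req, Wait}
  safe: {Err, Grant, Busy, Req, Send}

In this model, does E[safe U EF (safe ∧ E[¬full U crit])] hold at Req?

Yes

Sat(¬full) = {Halt, Busy, Req, Wait}
E[¬full U crit]: least fixpoint, start Z0 = Sat(crit) = {Req, Wait}, add states in Sat(¬full) with some successor in Z. Already a fixed point.
Sat(E[¬full U crit]) = {Req, Wait}
Sat(safe ∧ E[¬full U crit]) = {Req}
EF (safe ∧ E[¬full U crit]): least fixpoint, start Z0 = {Req}, add states with some successor in Z. Z1 = {Req, Send}; Z2 = {Load, Req, Send}; Z3 = {Err, Load, Req, Send}; fixed.
Sat(EF (safe ∧ E[¬full U crit])) = {Err, Load, Req, Send}
E[safe U EF (safe ∧ E[¬full U crit])]: least fixpoint, start Z0 = Sat(EF (safe ∧ E[¬full U crit])) = {Err, Load, Req, Send}, add states in Sat(safe) with some successor in Z. Already a fixed point.
Sat(E[safe U EF (safe ∧ E[¬full U crit])]) = {Err, Load, Req, Send}
Req ∈ Sat(E[safe U EF (safe ∧ E[¬full U crit])]) = {Err, Load, Req, Send}, so the formula holds at Req.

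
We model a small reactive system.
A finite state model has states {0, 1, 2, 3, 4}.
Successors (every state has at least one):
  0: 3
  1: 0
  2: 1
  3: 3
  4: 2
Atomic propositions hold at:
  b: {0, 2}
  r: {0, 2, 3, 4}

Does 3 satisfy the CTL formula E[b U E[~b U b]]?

Sat(~b) = {1, 3, 4}
E[~b U b]: least fixpoint, start Z0 = Sat(b) = {0, 2}, add states in Sat(~b) with some successor in Z. Z1 = {0, 1, 2, 4}; fixed.
Sat(E[~b U b]) = {0, 1, 2, 4}
E[b U E[~b U b]]: least fixpoint, start Z0 = Sat(E[~b U b]) = {0, 1, 2, 4}, add states in Sat(b) with some successor in Z. Already a fixed point.
Sat(E[b U E[~b U b]]) = {0, 1, 2, 4}
3 ∉ Sat(E[b U E[~b U b]]) = {0, 1, 2, 4}, so the formula does not hold at 3.

No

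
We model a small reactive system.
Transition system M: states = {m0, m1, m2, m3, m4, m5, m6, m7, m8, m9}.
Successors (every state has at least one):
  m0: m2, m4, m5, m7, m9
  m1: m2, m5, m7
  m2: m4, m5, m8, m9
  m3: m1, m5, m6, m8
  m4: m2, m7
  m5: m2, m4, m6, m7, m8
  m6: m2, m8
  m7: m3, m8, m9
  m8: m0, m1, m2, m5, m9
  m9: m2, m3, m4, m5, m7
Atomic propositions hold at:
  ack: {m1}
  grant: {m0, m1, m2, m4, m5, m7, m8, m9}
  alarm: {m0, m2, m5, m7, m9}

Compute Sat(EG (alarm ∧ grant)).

Sat(alarm ∧ grant) = {m0, m2, m5, m7, m9}
EG (alarm ∧ grant): greatest fixpoint, start Z0 = {m0, m2, m5, m7, m9}, keep only states in Sat with some successor in Z. Already a fixed point.
Sat(EG (alarm ∧ grant)) = {m0, m2, m5, m7, m9}

{m0, m2, m5, m7, m9}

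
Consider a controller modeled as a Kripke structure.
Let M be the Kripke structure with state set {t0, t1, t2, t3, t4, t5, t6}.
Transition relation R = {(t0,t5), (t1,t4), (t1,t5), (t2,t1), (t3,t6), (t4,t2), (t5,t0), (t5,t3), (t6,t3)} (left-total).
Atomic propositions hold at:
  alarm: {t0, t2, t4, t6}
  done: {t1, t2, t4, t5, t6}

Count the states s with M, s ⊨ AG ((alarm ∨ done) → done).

Sat(alarm ∨ done) = {t0, t1, t2, t4, t5, t6}
Sat((alarm ∨ done) → done) = {t1, t2, t3, t4, t5, t6}
AG ((alarm ∨ done) → done): greatest fixpoint, start Z0 = {t1, t2, t3, t4, t5, t6}, keep only states in Sat with every successor in Z. Z1 = {t1, t2, t3, t4, t6}; Z2 = {t2, t3, t4, t6}; Z3 = {t3, t4, t6}; Z4 = {t3, t6}; fixed.
Sat(AG ((alarm ∨ done) → done)) = {t3, t6}
|Sat(AG ((alarm ∨ done) → done))| = |{t3, t6}| = 2.

2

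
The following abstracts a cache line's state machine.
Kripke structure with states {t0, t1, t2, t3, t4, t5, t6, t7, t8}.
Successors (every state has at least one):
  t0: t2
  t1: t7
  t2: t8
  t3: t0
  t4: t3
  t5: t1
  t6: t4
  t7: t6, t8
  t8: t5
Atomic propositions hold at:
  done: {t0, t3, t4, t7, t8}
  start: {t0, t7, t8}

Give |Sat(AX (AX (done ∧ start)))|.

3

Sat(done ∧ start) = {t0, t7, t8}
Sat(AX (done ∧ start)) = {s : every successor in {t0, t7, t8}} = {t1, t2, t3}
Sat(AX (AX (done ∧ start))) = {s : every successor in {t1, t2, t3}} = {t0, t4, t5}
|Sat(AX (AX (done ∧ start)))| = |{t0, t4, t5}| = 3.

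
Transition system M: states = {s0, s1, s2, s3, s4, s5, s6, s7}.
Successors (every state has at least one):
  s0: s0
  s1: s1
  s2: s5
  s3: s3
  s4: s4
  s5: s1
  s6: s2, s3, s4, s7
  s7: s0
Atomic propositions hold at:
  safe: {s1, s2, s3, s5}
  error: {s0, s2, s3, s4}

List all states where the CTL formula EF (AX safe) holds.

{s1, s2, s3, s5, s6}

Sat(AX safe) = {s : every successor in {s1, s2, s3, s5}} = {s1, s2, s3, s5}
EF (AX safe): least fixpoint, start Z0 = {s1, s2, s3, s5}, add states with some successor in Z. Z1 = {s1, s2, s3, s5, s6}; fixed.
Sat(EF (AX safe)) = {s1, s2, s3, s5, s6}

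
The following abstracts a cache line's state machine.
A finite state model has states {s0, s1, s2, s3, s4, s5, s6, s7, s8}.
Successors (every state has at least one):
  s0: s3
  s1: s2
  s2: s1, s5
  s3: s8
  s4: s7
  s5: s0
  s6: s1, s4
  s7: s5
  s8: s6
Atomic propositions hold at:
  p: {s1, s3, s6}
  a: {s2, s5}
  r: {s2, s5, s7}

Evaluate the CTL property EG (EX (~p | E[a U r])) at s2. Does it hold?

Sat(~p) = {s0, s2, s4, s5, s7, s8}
E[a U r]: least fixpoint, start Z0 = Sat(r) = {s2, s5, s7}, add states in Sat(a) with some successor in Z. Already a fixed point.
Sat(E[a U r]) = {s2, s5, s7}
Sat(~p | E[a U r]) = {s0, s2, s4, s5, s7, s8}
Sat(EX (~p | E[a U r])) = {s : some successor in {s0, s2, s4, s5, s7, s8}} = {s1, s2, s3, s4, s5, s6, s7}
EG (EX (~p | E[a U r])): greatest fixpoint, start Z0 = {s1, s2, s3, s4, s5, s6, s7}, keep only states in Sat with some successor in Z. Z1 = {s1, s2, s4, s6, s7}; Z2 = {s1, s2, s4, s6}; Z3 = {s1, s2, s6}; fixed.
Sat(EG (EX (~p | E[a U r]))) = {s1, s2, s6}
s2 ∈ Sat(EG (EX (~p | E[a U r]))) = {s1, s2, s6}, so the formula holds at s2.

Yes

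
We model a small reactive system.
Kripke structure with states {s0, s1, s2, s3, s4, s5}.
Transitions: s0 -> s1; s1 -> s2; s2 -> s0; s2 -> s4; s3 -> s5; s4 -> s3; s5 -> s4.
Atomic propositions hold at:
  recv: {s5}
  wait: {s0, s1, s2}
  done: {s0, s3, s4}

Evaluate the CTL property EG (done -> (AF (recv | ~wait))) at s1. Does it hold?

Yes

Sat(~wait) = {s3, s4, s5}
Sat(recv | ~wait) = {s3, s4, s5}
AF (recv | ~wait): least fixpoint, start Z0 = {s3, s4, s5}, add states with every successor in Z. Already a fixed point.
Sat(AF (recv | ~wait)) = {s3, s4, s5}
Sat(done -> (AF (recv | ~wait))) = {s1, s2, s3, s4, s5}
EG (done -> (AF (recv | ~wait))): greatest fixpoint, start Z0 = {s1, s2, s3, s4, s5}, keep only states in Sat with some successor in Z. Already a fixed point.
Sat(EG (done -> (AF (recv | ~wait)))) = {s1, s2, s3, s4, s5}
s1 ∈ Sat(EG (done -> (AF (recv | ~wait)))) = {s1, s2, s3, s4, s5}, so the formula holds at s1.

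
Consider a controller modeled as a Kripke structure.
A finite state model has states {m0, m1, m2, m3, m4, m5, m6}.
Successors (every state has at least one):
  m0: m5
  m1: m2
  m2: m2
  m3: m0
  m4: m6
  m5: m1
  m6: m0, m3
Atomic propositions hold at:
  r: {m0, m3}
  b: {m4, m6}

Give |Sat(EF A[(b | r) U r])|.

4

Sat(b | r) = {m0, m3, m4, m6}
A[(b | r) U r]: least fixpoint, start Z0 = Sat(r) = {m0, m3}, add states in Sat(b | r) with every successor in Z. Z1 = {m0, m3, m6}; Z2 = {m0, m3, m4, m6}; fixed.
Sat(A[(b | r) U r]) = {m0, m3, m4, m6}
EF A[(b | r) U r]: least fixpoint, start Z0 = {m0, m3, m4, m6}, add states with some successor in Z. Already a fixed point.
Sat(EF A[(b | r) U r]) = {m0, m3, m4, m6}
|Sat(EF A[(b | r) U r])| = |{m0, m3, m4, m6}| = 4.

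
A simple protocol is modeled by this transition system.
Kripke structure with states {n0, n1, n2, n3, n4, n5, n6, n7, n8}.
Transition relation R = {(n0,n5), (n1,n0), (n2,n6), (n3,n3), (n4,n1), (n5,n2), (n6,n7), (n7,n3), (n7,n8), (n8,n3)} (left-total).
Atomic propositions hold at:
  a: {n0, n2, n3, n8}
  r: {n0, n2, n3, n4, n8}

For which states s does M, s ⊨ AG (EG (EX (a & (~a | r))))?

{n3, n7, n8}

Sat(~a) = {n1, n4, n5, n6, n7}
Sat(~a | r) = {n0, n1, n2, n3, n4, n5, n6, n7, n8}
Sat(a & (~a | r)) = {n0, n2, n3, n8}
Sat(EX (a & (~a | r))) = {s : some successor in {n0, n2, n3, n8}} = {n1, n3, n5, n7, n8}
EG (EX (a & (~a | r))): greatest fixpoint, start Z0 = {n1, n3, n5, n7, n8}, keep only states in Sat with some successor in Z. Z1 = {n3, n7, n8}; fixed.
Sat(EG (EX (a & (~a | r)))) = {n3, n7, n8}
AG (EG (EX (a & (~a | r)))): greatest fixpoint, start Z0 = {n3, n7, n8}, keep only states in Sat with every successor in Z. Already a fixed point.
Sat(AG (EG (EX (a & (~a | r))))) = {n3, n7, n8}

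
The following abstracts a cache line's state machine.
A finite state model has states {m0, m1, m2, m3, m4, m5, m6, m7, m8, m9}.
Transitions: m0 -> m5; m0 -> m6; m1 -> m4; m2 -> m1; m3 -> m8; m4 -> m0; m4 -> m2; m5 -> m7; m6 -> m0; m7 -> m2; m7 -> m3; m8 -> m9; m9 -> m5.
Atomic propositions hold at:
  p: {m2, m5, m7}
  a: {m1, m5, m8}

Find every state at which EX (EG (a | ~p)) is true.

{m0, m1, m2, m4, m6}

Sat(~p) = {m0, m1, m3, m4, m6, m8, m9}
Sat(a | ~p) = {m0, m1, m3, m4, m5, m6, m8, m9}
EG (a | ~p): greatest fixpoint, start Z0 = {m0, m1, m3, m4, m5, m6, m8, m9}, keep only states in Sat with some successor in Z. Z1 = {m0, m1, m3, m4, m6, m8, m9}; Z2 = {m0, m1, m3, m4, m6, m8}; Z3 = {m0, m1, m3, m4, m6}; Z4 = {m0, m1, m4, m6}; fixed.
Sat(EG (a | ~p)) = {m0, m1, m4, m6}
Sat(EX (EG (a | ~p))) = {s : some successor in {m0, m1, m4, m6}} = {m0, m1, m2, m4, m6}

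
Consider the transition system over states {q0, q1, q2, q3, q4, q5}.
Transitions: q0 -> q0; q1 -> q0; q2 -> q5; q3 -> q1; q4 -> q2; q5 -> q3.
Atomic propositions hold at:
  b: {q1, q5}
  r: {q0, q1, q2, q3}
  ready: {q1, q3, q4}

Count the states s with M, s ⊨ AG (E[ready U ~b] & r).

3

Sat(~b) = {q0, q2, q3, q4}
E[ready U ~b]: least fixpoint, start Z0 = Sat(~b) = {q0, q2, q3, q4}, add states in Sat(ready) with some successor in Z. Z1 = {q0, q1, q2, q3, q4}; fixed.
Sat(E[ready U ~b]) = {q0, q1, q2, q3, q4}
Sat(E[ready U ~b] & r) = {q0, q1, q2, q3}
AG (E[ready U ~b] & r): greatest fixpoint, start Z0 = {q0, q1, q2, q3}, keep only states in Sat with every successor in Z. Z1 = {q0, q1, q3}; fixed.
Sat(AG (E[ready U ~b] & r)) = {q0, q1, q3}
|Sat(AG (E[ready U ~b] & r))| = |{q0, q1, q3}| = 3.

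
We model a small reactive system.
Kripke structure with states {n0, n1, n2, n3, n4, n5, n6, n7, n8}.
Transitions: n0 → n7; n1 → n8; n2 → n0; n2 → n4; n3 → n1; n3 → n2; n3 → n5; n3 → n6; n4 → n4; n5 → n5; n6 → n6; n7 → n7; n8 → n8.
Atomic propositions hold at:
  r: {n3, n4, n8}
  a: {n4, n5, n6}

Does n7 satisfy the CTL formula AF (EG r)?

EG r: greatest fixpoint, start Z0 = {n3, n4, n8}, keep only states in Sat with some successor in Z. Z1 = {n4, n8}; fixed.
Sat(EG r) = {n4, n8}
AF (EG r): least fixpoint, start Z0 = {n4, n8}, add states with every successor in Z. Z1 = {n1, n4, n8}; fixed.
Sat(AF (EG r)) = {n1, n4, n8}
n7 ∉ Sat(AF (EG r)) = {n1, n4, n8}, so the formula does not hold at n7.

No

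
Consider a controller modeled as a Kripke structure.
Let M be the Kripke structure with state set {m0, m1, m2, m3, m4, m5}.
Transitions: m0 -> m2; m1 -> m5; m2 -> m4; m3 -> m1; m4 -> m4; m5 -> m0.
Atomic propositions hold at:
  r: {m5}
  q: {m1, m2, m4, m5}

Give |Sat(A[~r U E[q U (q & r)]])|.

3

Sat(~r) = {m0, m1, m2, m3, m4}
Sat(q & r) = {m5}
E[q U (q & r)]: least fixpoint, start Z0 = Sat((q & r)) = {m5}, add states in Sat(q) with some successor in Z. Z1 = {m1, m5}; fixed.
Sat(E[q U (q & r)]) = {m1, m5}
A[~r U E[q U (q & r)]]: least fixpoint, start Z0 = Sat(E[q U (q & r)]) = {m1, m5}, add states in Sat(~r) with every successor in Z. Z1 = {m1, m3, m5}; fixed.
Sat(A[~r U E[q U (q & r)]]) = {m1, m3, m5}
|Sat(A[~r U E[q U (q & r)]])| = |{m1, m3, m5}| = 3.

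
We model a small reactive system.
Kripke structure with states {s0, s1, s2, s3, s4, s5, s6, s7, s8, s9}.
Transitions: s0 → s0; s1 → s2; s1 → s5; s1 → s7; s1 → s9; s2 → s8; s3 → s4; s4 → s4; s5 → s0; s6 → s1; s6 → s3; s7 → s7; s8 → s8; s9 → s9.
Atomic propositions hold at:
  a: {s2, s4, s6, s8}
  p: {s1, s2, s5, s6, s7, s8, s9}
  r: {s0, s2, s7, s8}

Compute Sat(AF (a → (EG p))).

EG p: greatest fixpoint, start Z0 = {s1, s2, s5, s6, s7, s8, s9}, keep only states in Sat with some successor in Z. Z1 = {s1, s2, s6, s7, s8, s9}; fixed.
Sat(EG p) = {s1, s2, s6, s7, s8, s9}
Sat(a → (EG p)) = {s0, s1, s2, s3, s5, s6, s7, s8, s9}
AF (a → (EG p)): least fixpoint, start Z0 = {s0, s1, s2, s3, s5, s6, s7, s8, s9}, add states with every successor in Z. Already a fixed point.
Sat(AF (a → (EG p))) = {s0, s1, s2, s3, s5, s6, s7, s8, s9}

{s0, s1, s2, s3, s5, s6, s7, s8, s9}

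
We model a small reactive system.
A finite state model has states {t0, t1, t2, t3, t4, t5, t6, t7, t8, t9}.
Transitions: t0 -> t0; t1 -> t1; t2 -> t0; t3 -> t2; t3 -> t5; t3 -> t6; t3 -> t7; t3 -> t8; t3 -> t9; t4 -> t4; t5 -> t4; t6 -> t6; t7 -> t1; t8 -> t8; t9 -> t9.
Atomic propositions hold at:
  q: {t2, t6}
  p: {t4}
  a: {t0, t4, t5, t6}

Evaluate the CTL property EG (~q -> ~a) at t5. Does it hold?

Sat(~q) = {t0, t1, t3, t4, t5, t7, t8, t9}
Sat(~a) = {t1, t2, t3, t7, t8, t9}
Sat(~q -> ~a) = {t1, t2, t3, t6, t7, t8, t9}
EG (~q -> ~a): greatest fixpoint, start Z0 = {t1, t2, t3, t6, t7, t8, t9}, keep only states in Sat with some successor in Z. Z1 = {t1, t3, t6, t7, t8, t9}; fixed.
Sat(EG (~q -> ~a)) = {t1, t3, t6, t7, t8, t9}
t5 ∉ Sat(EG (~q -> ~a)) = {t1, t3, t6, t7, t8, t9}, so the formula does not hold at t5.

No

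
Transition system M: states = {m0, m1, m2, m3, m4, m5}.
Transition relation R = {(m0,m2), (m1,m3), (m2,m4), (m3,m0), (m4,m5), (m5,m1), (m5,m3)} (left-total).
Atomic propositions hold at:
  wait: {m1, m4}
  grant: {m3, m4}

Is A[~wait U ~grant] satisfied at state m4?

Sat(~wait) = {m0, m2, m3, m5}
Sat(~grant) = {m0, m1, m2, m5}
A[~wait U ~grant]: least fixpoint, start Z0 = Sat(~grant) = {m0, m1, m2, m5}, add states in Sat(~wait) with every successor in Z. Z1 = {m0, m1, m2, m3, m5}; fixed.
Sat(A[~wait U ~grant]) = {m0, m1, m2, m3, m5}
m4 ∉ Sat(A[~wait U ~grant]) = {m0, m1, m2, m3, m5}, so the formula does not hold at m4.

No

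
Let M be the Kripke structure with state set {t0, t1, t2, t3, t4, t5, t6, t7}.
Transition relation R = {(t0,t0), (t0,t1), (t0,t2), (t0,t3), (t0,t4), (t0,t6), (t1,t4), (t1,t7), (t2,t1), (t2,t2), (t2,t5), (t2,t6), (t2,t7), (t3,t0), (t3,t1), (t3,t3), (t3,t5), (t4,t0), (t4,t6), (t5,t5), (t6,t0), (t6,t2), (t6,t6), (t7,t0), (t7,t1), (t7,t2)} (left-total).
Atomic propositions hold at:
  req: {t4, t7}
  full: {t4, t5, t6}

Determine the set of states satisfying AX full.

Sat(AX full) = {s : every successor in {t4, t5, t6}} = {t5}

{t5}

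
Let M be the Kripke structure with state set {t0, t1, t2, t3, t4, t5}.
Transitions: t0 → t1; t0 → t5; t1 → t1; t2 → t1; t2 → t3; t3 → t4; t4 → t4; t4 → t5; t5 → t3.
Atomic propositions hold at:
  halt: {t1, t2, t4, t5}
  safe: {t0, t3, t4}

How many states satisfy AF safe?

4

AF safe: least fixpoint, start Z0 = {t0, t3, t4}, add states with every successor in Z. Z1 = {t0, t3, t4, t5}; fixed.
Sat(AF safe) = {t0, t3, t4, t5}
|Sat(AF safe)| = |{t0, t3, t4, t5}| = 4.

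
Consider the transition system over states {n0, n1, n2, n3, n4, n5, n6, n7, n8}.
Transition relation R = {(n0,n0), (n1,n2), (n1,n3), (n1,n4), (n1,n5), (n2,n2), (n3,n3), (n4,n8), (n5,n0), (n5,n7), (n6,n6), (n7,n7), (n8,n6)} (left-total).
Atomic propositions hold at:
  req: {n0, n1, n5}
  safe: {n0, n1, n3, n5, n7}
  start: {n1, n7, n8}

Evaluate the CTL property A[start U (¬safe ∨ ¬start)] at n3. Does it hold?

Sat(¬safe) = {n2, n4, n6, n8}
Sat(¬start) = {n0, n2, n3, n4, n5, n6}
Sat(¬safe ∨ ¬start) = {n0, n2, n3, n4, n5, n6, n8}
A[start U (¬safe ∨ ¬start)]: least fixpoint, start Z0 = Sat((¬safe ∨ ¬start)) = {n0, n2, n3, n4, n5, n6, n8}, add states in Sat(start) with every successor in Z. Z1 = {n0, n1, n2, n3, n4, n5, n6, n8}; fixed.
Sat(A[start U (¬safe ∨ ¬start)]) = {n0, n1, n2, n3, n4, n5, n6, n8}
n3 ∈ Sat(A[start U (¬safe ∨ ¬start)]) = {n0, n1, n2, n3, n4, n5, n6, n8}, so the formula holds at n3.

Yes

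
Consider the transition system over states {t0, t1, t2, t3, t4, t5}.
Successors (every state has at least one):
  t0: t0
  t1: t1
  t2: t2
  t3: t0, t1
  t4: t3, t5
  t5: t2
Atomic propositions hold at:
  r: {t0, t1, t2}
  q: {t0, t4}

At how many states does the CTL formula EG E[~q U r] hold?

5

Sat(~q) = {t1, t2, t3, t5}
E[~q U r]: least fixpoint, start Z0 = Sat(r) = {t0, t1, t2}, add states in Sat(~q) with some successor in Z. Z1 = {t0, t1, t2, t3, t5}; fixed.
Sat(E[~q U r]) = {t0, t1, t2, t3, t5}
EG E[~q U r]: greatest fixpoint, start Z0 = {t0, t1, t2, t3, t5}, keep only states in Sat with some successor in Z. Already a fixed point.
Sat(EG E[~q U r]) = {t0, t1, t2, t3, t5}
|Sat(EG E[~q U r])| = |{t0, t1, t2, t3, t5}| = 5.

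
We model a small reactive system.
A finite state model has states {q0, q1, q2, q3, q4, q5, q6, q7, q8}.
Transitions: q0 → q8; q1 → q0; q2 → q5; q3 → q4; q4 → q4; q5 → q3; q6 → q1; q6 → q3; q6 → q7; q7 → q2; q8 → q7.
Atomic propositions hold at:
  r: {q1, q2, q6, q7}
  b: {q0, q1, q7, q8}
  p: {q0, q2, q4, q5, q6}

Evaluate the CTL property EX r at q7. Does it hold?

Yes

Sat(EX r) = {s : some successor in {q1, q2, q6, q7}} = {q6, q7, q8}
q7 ∈ Sat(EX r) = {q6, q7, q8}, so the formula holds at q7.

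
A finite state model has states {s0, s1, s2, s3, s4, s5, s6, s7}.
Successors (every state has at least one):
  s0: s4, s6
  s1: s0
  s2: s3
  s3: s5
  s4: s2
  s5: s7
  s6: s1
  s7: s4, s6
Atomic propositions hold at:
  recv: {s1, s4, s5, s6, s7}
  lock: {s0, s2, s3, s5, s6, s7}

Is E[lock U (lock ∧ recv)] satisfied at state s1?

No

Sat(lock ∧ recv) = {s5, s6, s7}
E[lock U (lock ∧ recv)]: least fixpoint, start Z0 = Sat((lock ∧ recv)) = {s5, s6, s7}, add states in Sat(lock) with some successor in Z. Z1 = {s0, s3, s5, s6, s7}; Z2 = {s0, s2, s3, s5, s6, s7}; fixed.
Sat(E[lock U (lock ∧ recv)]) = {s0, s2, s3, s5, s6, s7}
s1 ∉ Sat(E[lock U (lock ∧ recv)]) = {s0, s2, s3, s5, s6, s7}, so the formula does not hold at s1.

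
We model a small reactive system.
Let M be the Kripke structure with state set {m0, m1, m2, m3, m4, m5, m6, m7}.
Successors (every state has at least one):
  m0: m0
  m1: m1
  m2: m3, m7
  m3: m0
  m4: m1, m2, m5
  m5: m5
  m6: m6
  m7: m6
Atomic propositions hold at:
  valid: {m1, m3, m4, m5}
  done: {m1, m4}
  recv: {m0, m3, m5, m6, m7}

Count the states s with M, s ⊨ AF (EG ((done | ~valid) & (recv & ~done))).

5

Sat(~valid) = {m0, m2, m6, m7}
Sat(done | ~valid) = {m0, m1, m2, m4, m6, m7}
Sat(~done) = {m0, m2, m3, m5, m6, m7}
Sat(recv & ~done) = {m0, m3, m5, m6, m7}
Sat((done | ~valid) & (recv & ~done)) = {m0, m6, m7}
EG ((done | ~valid) & (recv & ~done)): greatest fixpoint, start Z0 = {m0, m6, m7}, keep only states in Sat with some successor in Z. Already a fixed point.
Sat(EG ((done | ~valid) & (recv & ~done))) = {m0, m6, m7}
AF (EG ((done | ~valid) & (recv & ~done))): least fixpoint, start Z0 = {m0, m6, m7}, add states with every successor in Z. Z1 = {m0, m3, m6, m7}; Z2 = {m0, m2, m3, m6, m7}; fixed.
Sat(AF (EG ((done | ~valid) & (recv & ~done)))) = {m0, m2, m3, m6, m7}
|Sat(AF (EG ((done | ~valid) & (recv & ~done))))| = |{m0, m2, m3, m6, m7}| = 5.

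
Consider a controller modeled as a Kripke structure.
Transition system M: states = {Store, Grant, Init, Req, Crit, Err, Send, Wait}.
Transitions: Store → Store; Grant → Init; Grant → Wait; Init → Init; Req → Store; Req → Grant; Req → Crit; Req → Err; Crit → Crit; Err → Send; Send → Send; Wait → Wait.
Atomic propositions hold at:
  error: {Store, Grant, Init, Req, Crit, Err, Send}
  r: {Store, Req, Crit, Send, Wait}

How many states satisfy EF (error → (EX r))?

7

Sat(EX r) = {s : some successor in {Store, Req, Crit, Send, Wait}} = {Store, Grant, Req, Crit, Err, Send, Wait}
Sat(error → (EX r)) = {Store, Grant, Req, Crit, Err, Send, Wait}
EF (error → (EX r)): least fixpoint, start Z0 = {Store, Grant, Req, Crit, Err, Send, Wait}, add states with some successor in Z. Already a fixed point.
Sat(EF (error → (EX r))) = {Store, Grant, Req, Crit, Err, Send, Wait}
|Sat(EF (error → (EX r)))| = |{Store, Grant, Req, Crit, Err, Send, Wait}| = 7.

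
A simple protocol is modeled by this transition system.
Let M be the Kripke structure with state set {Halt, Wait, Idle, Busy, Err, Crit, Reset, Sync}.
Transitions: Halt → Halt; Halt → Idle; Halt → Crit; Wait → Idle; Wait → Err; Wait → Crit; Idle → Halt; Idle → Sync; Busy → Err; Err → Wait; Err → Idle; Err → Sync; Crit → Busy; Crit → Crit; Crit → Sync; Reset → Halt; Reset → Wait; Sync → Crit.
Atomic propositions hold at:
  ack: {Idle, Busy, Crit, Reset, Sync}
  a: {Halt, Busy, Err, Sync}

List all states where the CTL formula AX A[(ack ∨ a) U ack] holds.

Sat(ack ∨ a) = {Halt, Idle, Busy, Err, Crit, Reset, Sync}
A[(ack ∨ a) U ack]: least fixpoint, start Z0 = Sat(ack) = {Idle, Busy, Crit, Reset, Sync}, add states in Sat(ack ∨ a) with every successor in Z. Already a fixed point.
Sat(A[(ack ∨ a) U ack]) = {Idle, Busy, Crit, Reset, Sync}
Sat(AX A[(ack ∨ a) U ack]) = {s : every successor in {Idle, Busy, Crit, Reset, Sync}} = {Crit, Sync}

{Crit, Sync}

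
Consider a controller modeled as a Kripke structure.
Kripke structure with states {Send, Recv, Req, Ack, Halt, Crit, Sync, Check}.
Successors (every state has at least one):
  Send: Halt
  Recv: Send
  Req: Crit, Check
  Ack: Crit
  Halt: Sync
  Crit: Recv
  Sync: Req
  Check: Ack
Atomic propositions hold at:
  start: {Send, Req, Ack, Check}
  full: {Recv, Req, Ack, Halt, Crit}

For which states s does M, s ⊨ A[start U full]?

A[start U full]: least fixpoint, start Z0 = Sat(full) = {Recv, Req, Ack, Halt, Crit}, add states in Sat(start) with every successor in Z. Z1 = {Send, Recv, Req, Ack, Halt, Crit, Check}; fixed.
Sat(A[start U full]) = {Send, Recv, Req, Ack, Halt, Crit, Check}

{Send, Recv, Req, Ack, Halt, Crit, Check}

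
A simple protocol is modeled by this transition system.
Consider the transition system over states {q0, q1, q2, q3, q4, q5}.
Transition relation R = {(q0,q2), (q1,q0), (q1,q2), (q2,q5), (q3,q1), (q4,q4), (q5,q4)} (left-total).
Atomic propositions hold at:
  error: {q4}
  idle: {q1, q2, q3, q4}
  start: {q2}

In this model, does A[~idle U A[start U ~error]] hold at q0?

Yes

Sat(~idle) = {q0, q5}
Sat(~error) = {q0, q1, q2, q3, q5}
A[start U ~error]: least fixpoint, start Z0 = Sat(~error) = {q0, q1, q2, q3, q5}, add states in Sat(start) with every successor in Z. Already a fixed point.
Sat(A[start U ~error]) = {q0, q1, q2, q3, q5}
A[~idle U A[start U ~error]]: least fixpoint, start Z0 = Sat(A[start U ~error]) = {q0, q1, q2, q3, q5}, add states in Sat(~idle) with every successor in Z. Already a fixed point.
Sat(A[~idle U A[start U ~error]]) = {q0, q1, q2, q3, q5}
q0 ∈ Sat(A[~idle U A[start U ~error]]) = {q0, q1, q2, q3, q5}, so the formula holds at q0.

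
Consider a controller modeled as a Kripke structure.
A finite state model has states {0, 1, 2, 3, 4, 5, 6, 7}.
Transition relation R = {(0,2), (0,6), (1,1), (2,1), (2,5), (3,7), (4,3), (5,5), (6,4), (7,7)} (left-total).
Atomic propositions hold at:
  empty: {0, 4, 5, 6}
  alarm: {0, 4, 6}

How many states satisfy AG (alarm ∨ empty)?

1

Sat(alarm ∨ empty) = {0, 4, 5, 6}
AG (alarm ∨ empty): greatest fixpoint, start Z0 = {0, 4, 5, 6}, keep only states in Sat with every successor in Z. Z1 = {5, 6}; Z2 = {5}; fixed.
Sat(AG (alarm ∨ empty)) = {5}
|Sat(AG (alarm ∨ empty))| = |{5}| = 1.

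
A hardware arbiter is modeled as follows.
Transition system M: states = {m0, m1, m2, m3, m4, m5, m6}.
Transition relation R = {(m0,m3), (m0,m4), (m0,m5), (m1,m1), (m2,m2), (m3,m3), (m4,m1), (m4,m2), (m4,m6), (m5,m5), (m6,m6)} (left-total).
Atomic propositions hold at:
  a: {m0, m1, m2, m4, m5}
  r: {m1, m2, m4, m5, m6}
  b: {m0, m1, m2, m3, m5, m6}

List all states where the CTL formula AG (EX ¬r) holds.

{m3}

Sat(¬r) = {m0, m3}
Sat(EX ¬r) = {s : some successor in {m0, m3}} = {m0, m3}
AG (EX ¬r): greatest fixpoint, start Z0 = {m0, m3}, keep only states in Sat with every successor in Z. Z1 = {m3}; fixed.
Sat(AG (EX ¬r)) = {m3}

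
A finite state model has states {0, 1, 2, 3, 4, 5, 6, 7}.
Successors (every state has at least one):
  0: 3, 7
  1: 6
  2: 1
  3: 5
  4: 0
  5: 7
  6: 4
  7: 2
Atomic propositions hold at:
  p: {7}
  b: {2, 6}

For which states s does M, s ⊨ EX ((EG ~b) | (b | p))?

Sat(~b) = {0, 1, 3, 4, 5, 7}
EG ~b: greatest fixpoint, start Z0 = {0, 1, 3, 4, 5, 7}, keep only states in Sat with some successor in Z. Z1 = {0, 3, 4, 5}; Z2 = {0, 3, 4}; Z3 = {0, 4}; Z4 = {4}; Z5 = ∅; fixed.
Sat(EG ~b) = ∅
Sat(b | p) = {2, 6, 7}
Sat((EG ~b) | (b | p)) = {2, 6, 7}
Sat(EX ((EG ~b) | (b | p))) = {s : some successor in {2, 6, 7}} = {0, 1, 5, 7}

{0, 1, 5, 7}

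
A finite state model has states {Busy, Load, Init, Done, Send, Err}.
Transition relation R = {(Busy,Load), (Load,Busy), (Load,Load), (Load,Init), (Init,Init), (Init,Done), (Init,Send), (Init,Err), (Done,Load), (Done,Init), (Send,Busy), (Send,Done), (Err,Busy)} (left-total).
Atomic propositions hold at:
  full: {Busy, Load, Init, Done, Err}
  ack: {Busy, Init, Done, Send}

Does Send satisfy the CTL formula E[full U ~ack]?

No

Sat(~ack) = {Load, Err}
E[full U ~ack]: least fixpoint, start Z0 = Sat(~ack) = {Load, Err}, add states in Sat(full) with some successor in Z. Z1 = {Busy, Load, Init, Done, Err}; fixed.
Sat(E[full U ~ack]) = {Busy, Load, Init, Done, Err}
Send ∉ Sat(E[full U ~ack]) = {Busy, Load, Init, Done, Err}, so the formula does not hold at Send.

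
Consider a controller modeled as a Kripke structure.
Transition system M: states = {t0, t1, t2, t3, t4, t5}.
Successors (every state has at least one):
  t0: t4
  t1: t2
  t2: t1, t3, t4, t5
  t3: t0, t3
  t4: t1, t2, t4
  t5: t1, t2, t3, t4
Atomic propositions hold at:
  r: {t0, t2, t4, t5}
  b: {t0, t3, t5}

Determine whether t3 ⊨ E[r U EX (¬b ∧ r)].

Sat(¬b) = {t1, t2, t4}
Sat(¬b ∧ r) = {t2, t4}
Sat(EX (¬b ∧ r)) = {s : some successor in {t2, t4}} = {t0, t1, t2, t4, t5}
E[r U EX (¬b ∧ r)]: least fixpoint, start Z0 = Sat(EX (¬b ∧ r)) = {t0, t1, t2, t4, t5}, add states in Sat(r) with some successor in Z. Already a fixed point.
Sat(E[r U EX (¬b ∧ r)]) = {t0, t1, t2, t4, t5}
t3 ∉ Sat(E[r U EX (¬b ∧ r)]) = {t0, t1, t2, t4, t5}, so the formula does not hold at t3.

No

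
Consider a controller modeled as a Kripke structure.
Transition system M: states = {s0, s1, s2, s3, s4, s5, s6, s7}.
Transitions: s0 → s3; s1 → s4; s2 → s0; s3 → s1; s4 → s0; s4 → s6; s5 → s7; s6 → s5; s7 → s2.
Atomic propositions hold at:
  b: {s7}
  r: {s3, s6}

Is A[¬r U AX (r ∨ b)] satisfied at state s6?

No

Sat(¬r) = {s0, s1, s2, s4, s5, s7}
Sat(r ∨ b) = {s3, s6, s7}
Sat(AX (r ∨ b)) = {s : every successor in {s3, s6, s7}} = {s0, s5}
A[¬r U AX (r ∨ b)]: least fixpoint, start Z0 = Sat(AX (r ∨ b)) = {s0, s5}, add states in Sat(¬r) with every successor in Z. Z1 = {s0, s2, s5}; Z2 = {s0, s2, s5, s7}; fixed.
Sat(A[¬r U AX (r ∨ b)]) = {s0, s2, s5, s7}
s6 ∉ Sat(A[¬r U AX (r ∨ b)]) = {s0, s2, s5, s7}, so the formula does not hold at s6.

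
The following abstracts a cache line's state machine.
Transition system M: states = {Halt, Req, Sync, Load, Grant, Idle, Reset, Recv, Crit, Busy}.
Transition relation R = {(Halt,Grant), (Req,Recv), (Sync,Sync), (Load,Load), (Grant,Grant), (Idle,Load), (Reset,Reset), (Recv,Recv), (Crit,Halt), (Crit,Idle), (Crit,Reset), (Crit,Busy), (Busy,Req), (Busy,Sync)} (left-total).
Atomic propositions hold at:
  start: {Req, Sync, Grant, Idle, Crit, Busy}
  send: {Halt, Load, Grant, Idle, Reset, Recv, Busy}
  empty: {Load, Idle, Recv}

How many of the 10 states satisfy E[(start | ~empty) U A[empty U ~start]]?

8

Sat(~empty) = {Halt, Req, Sync, Grant, Reset, Crit, Busy}
Sat(start | ~empty) = {Halt, Req, Sync, Grant, Idle, Reset, Crit, Busy}
Sat(~start) = {Halt, Load, Reset, Recv}
A[empty U ~start]: least fixpoint, start Z0 = Sat(~start) = {Halt, Load, Reset, Recv}, add states in Sat(empty) with every successor in Z. Z1 = {Halt, Load, Idle, Reset, Recv}; fixed.
Sat(A[empty U ~start]) = {Halt, Load, Idle, Reset, Recv}
E[(start | ~empty) U A[empty U ~start]]: least fixpoint, start Z0 = Sat(A[empty U ~start]) = {Halt, Load, Idle, Reset, Recv}, add states in Sat(start | ~empty) with some successor in Z. Z1 = {Halt, Req, Load, Idle, Reset, Recv, Crit}; Z2 = {Halt, Req, Load, Idle, Reset, Recv, Crit, Busy}; fixed.
Sat(E[(start | ~empty) U A[empty U ~start]]) = {Halt, Req, Load, Idle, Reset, Recv, Crit, Busy}
|Sat(E[(start | ~empty) U A[empty U ~start]])| = |{Halt, Req, Load, Idle, Reset, Recv, Crit, Busy}| = 8.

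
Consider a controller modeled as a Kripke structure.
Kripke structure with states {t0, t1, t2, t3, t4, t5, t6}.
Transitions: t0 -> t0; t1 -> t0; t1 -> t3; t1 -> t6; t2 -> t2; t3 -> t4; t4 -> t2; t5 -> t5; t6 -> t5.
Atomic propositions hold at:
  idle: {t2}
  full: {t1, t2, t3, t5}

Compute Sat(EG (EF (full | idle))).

Sat(full | idle) = {t1, t2, t3, t5}
EF (full | idle): least fixpoint, start Z0 = {t1, t2, t3, t5}, add states with some successor in Z. Z1 = {t1, t2, t3, t4, t5, t6}; fixed.
Sat(EF (full | idle)) = {t1, t2, t3, t4, t5, t6}
EG (EF (full | idle)): greatest fixpoint, start Z0 = {t1, t2, t3, t4, t5, t6}, keep only states in Sat with some successor in Z. Already a fixed point.
Sat(EG (EF (full | idle))) = {t1, t2, t3, t4, t5, t6}

{t1, t2, t3, t4, t5, t6}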